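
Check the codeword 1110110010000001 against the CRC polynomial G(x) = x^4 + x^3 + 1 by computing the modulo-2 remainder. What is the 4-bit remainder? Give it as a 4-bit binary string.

Modulo-2 division of 1110110010000001 by 11001:
  pos 0: 11101 XOR 11001 = 00100
  pos 2: 10010 XOR 11001 = 01011
  pos 3: 10110 XOR 11001 = 01111
  pos 4: 11111 XOR 11001 = 00110
  pos 6: 11000 XOR 11001 = 00001
  pos 10: 10000 XOR 11001 = 01001
  pos 11: 10011 XOR 11001 = 01010
Remainder = 1010 (nonzero — an error is detected).

1010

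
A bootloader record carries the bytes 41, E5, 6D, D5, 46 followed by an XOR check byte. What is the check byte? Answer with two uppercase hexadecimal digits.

5A

XOR the bytes together:
  start with 0x41
  0x41 ⊕ 0xE5 = 0xA4
  0xA4 ⊕ 0x6D = 0xC9
  0xC9 ⊕ 0xD5 = 0x1C
  0x1C ⊕ 0x46 = 0x5A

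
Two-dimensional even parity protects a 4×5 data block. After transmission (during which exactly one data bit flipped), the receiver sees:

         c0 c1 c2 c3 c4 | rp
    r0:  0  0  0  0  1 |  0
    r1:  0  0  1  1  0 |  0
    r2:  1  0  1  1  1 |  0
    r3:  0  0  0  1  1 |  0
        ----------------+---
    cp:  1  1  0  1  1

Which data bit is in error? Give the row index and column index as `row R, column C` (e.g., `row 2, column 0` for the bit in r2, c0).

row 0, column 1

Recompute each row's even parity and compare to rp:
  r0: data parity 1, sent rp 0 → mismatch
  r1: data parity 0, sent rp 0 → ok
  r2: data parity 0, sent rp 0 → ok
  r3: data parity 0, sent rp 0 → ok
Recompute each column's even parity and compare to cp:
  c0: data parity 1, sent cp 1 → ok
  c1: data parity 0, sent cp 1 → mismatch
  c2: data parity 0, sent cp 0 → ok
  c3: data parity 1, sent cp 1 → ok
  c4: data parity 1, sent cp 1 → ok
Exactly one row (r0) and one column (c1) fail → the flipped bit is at their intersection.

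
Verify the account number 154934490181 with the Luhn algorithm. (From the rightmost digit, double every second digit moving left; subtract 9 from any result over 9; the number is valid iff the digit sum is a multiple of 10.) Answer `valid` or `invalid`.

From the right, keep odd positions and double even positions (subtract 9 from any doubled value over 9):
  doubled (positions 2,4,...): 7 0 8 6 8 2 → sum 31
  kept (positions 1,3,...): 1 1 9 4 9 5 → sum 29
Total = 60.
60 mod 10 = 0, so the number is valid.

valid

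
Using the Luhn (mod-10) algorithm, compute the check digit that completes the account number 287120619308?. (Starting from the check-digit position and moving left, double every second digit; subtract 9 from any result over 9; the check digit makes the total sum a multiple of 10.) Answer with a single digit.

Partial digits right→left: 8 0 3 9 1 6 0 2 1 7 8 2
Double every second digit counting from the check-digit position (so the 1st, 3rd, 5th, ... of the partial from the right).
  doubled (with −9 where >9): 7 6 2 0 2 7 → sum 24
  kept as-is: 0 9 6 2 7 2 → sum 26
Total = 24 + 26 = 50.
Check digit = (10 − (50 mod 10)) mod 10 = 0.

0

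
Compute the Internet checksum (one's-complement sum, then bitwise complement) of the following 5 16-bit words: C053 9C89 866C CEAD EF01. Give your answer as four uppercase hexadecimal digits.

5F06

One's-complement addition (fold any carry out of bit 15 back into bit 0):
  0xC053 + 0x9C89 = 0x15CDC → wrap carry → 0x5CDD
  0x5CDD + 0x866C = 0x0E349
  0xE349 + 0xCEAD = 0x1B1F6 → wrap carry → 0xB1F7
  0xB1F7 + 0xEF01 = 0x1A0F8 → wrap carry → 0xA0F9
One's-complement sum = 0xA0F9.
Checksum = ~0xA0F9 & 0xFFFF = 0x5F06.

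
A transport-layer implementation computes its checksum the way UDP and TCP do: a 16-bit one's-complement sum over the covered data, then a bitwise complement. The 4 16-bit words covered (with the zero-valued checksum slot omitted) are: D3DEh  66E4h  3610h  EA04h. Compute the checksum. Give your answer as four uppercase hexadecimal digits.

One's-complement addition (fold any carry out of bit 15 back into bit 0):
  0xD3DE + 0x66E4 = 0x13AC2 → wrap carry → 0x3AC3
  0x3AC3 + 0x3610 = 0x070D3
  0x70D3 + 0xEA04 = 0x15AD7 → wrap carry → 0x5AD8
One's-complement sum = 0x5AD8.
Checksum = ~0x5AD8 & 0xFFFF = 0xA527.

A527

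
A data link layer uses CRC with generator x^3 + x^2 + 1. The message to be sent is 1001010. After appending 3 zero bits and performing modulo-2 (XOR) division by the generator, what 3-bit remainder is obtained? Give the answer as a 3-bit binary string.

Append 3 zeros: 1001010000. Divide by 1101 (XOR where the leading bit is 1):
  pos 0: 1001 XOR 1101 = 0100
  pos 1: 1000 XOR 1101 = 0101
  pos 2: 1011 XOR 1101 = 0110
  pos 3: 1100 XOR 1101 = 0001
  pos 6: 1000 XOR 1101 = 0101
Remainder (last 3 bits) = 101. This is the CRC / FCS.

101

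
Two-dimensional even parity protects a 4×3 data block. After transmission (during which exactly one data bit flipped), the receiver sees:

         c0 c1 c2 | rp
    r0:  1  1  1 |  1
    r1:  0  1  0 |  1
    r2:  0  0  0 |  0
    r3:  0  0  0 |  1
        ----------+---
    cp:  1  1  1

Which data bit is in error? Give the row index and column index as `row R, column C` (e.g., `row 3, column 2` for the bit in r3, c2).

Recompute each row's even parity and compare to rp:
  r0: data parity 1, sent rp 1 → ok
  r1: data parity 1, sent rp 1 → ok
  r2: data parity 0, sent rp 0 → ok
  r3: data parity 0, sent rp 1 → mismatch
Recompute each column's even parity and compare to cp:
  c0: data parity 1, sent cp 1 → ok
  c1: data parity 0, sent cp 1 → mismatch
  c2: data parity 1, sent cp 1 → ok
Exactly one row (r3) and one column (c1) fail → the flipped bit is at their intersection.

row 3, column 1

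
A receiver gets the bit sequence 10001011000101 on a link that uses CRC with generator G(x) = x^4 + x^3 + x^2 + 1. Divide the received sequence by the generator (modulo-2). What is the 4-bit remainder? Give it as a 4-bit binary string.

Modulo-2 division of 10001011000101 by 11101:
  pos 0: 10001 XOR 11101 = 01100
  pos 1: 11000 XOR 11101 = 00101
  pos 3: 10111 XOR 11101 = 01010
  pos 4: 10100 XOR 11101 = 01001
  pos 5: 10010 XOR 11101 = 01111
  pos 6: 11110 XOR 11101 = 00011
  pos 9: 11101 XOR 11101 = 00000
Remainder = 0000 (zero — the frame passes the CRC check).

0000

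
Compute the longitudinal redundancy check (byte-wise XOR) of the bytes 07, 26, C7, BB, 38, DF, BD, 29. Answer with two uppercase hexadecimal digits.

XOR the bytes together:
  start with 0x07
  0x07 ⊕ 0x26 = 0x21
  0x21 ⊕ 0xC7 = 0xE6
  0xE6 ⊕ 0xBB = 0x5D
  0x5D ⊕ 0x38 = 0x65
  0x65 ⊕ 0xDF = 0xBA
  0xBA ⊕ 0xBD = 0x07
  0x07 ⊕ 0x29 = 0x2E

2E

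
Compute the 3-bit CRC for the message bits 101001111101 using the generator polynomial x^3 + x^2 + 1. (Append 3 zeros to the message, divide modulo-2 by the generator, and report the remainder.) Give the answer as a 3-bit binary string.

101

Append 3 zeros: 101001111101000. Divide by 1101 (XOR where the leading bit is 1):
  pos 0: 1010 XOR 1101 = 0111
  pos 1: 1110 XOR 1101 = 0011
  pos 3: 1111 XOR 1101 = 0010
  pos 5: 1011 XOR 1101 = 0110
  pos 6: 1101 XOR 1101 = 0000
  pos 11: 1000 XOR 1101 = 0101
Remainder (last 3 bits) = 101. This is the CRC / FCS.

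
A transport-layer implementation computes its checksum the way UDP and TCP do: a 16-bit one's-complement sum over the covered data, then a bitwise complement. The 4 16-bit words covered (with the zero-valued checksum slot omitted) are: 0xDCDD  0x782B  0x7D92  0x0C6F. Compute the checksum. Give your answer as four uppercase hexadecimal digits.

20F5

One's-complement addition (fold any carry out of bit 15 back into bit 0):
  0xDCDD + 0x782B = 0x15508 → wrap carry → 0x5509
  0x5509 + 0x7D92 = 0x0D29B
  0xD29B + 0x0C6F = 0x0DF0A
One's-complement sum = 0xDF0A.
Checksum = ~0xDF0A & 0xFFFF = 0x20F5.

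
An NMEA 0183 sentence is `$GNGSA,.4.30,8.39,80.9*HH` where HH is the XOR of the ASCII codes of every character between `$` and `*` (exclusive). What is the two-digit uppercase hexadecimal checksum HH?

44

XOR the ASCII codes of the payload characters:
  'G' = 0x47 → acc = 0x47
  'N' = 0x4E → acc = 0x09
  'G' = 0x47 → acc = 0x4E
  'S' = 0x53 → acc = 0x1D
  'A' = 0x41 → acc = 0x5C
  ',' = 0x2C → acc = 0x70
  '.' = 0x2E → acc = 0x5E
  '4' = 0x34 → acc = 0x6A
  '.' = 0x2E → acc = 0x44
  '3' = 0x33 → acc = 0x77
  '0' = 0x30 → acc = 0x47
  ',' = 0x2C → acc = 0x6B
  '8' = 0x38 → acc = 0x53
  '.' = 0x2E → acc = 0x7D
  '3' = 0x33 → acc = 0x4E
  '9' = 0x39 → acc = 0x77
  ',' = 0x2C → acc = 0x5B
  '8' = 0x38 → acc = 0x63
  '0' = 0x30 → acc = 0x53
  '.' = 0x2E → acc = 0x7D
  '9' = 0x39 → acc = 0x44
Checksum = 0x44.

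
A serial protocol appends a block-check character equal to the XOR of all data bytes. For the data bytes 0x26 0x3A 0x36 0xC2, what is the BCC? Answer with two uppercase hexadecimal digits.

E8

XOR the bytes together:
  start with 0x26
  0x26 ⊕ 0x3A = 0x1C
  0x1C ⊕ 0x36 = 0x2A
  0x2A ⊕ 0xC2 = 0xE8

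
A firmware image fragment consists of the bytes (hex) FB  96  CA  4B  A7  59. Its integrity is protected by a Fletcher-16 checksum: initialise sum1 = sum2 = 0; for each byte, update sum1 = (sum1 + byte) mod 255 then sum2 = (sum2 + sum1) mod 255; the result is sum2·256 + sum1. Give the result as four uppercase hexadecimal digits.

Running sums (mod 255):
  after byte 0 (FB): sum1=251, sum2=251
  after byte 1 (96): sum1=146, sum2=142
  after byte 2 (CA): sum1=93, sum2=235
  after byte 3 (4B): sum1=168, sum2=148
  after byte 4 (A7): sum1=80, sum2=228
  after byte 5 (59): sum1=169, sum2=142
Checksum = sum2·256 + sum1 = 142·256 + 169 = 36521 = 0x8EA9.

8EA9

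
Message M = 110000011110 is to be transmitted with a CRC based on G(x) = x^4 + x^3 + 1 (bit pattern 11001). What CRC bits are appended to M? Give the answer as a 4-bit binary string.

Append 4 zeros: 1100000111100000. Divide by 11001 (XOR where the leading bit is 1):
  pos 0: 11000 XOR 11001 = 00001
  pos 4: 10011 XOR 11001 = 01010
  pos 5: 10101 XOR 11001 = 01100
  pos 6: 11001 XOR 11001 = 00000
Remainder (last 4 bits) = 0000. This is the CRC / FCS.

0000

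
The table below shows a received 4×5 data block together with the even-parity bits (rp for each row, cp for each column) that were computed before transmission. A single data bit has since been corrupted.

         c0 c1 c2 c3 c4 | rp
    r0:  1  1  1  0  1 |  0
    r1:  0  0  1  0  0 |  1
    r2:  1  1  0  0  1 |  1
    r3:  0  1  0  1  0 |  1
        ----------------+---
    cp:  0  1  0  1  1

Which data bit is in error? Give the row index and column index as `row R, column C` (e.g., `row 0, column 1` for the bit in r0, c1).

Recompute each row's even parity and compare to rp:
  r0: data parity 0, sent rp 0 → ok
  r1: data parity 1, sent rp 1 → ok
  r2: data parity 1, sent rp 1 → ok
  r3: data parity 0, sent rp 1 → mismatch
Recompute each column's even parity and compare to cp:
  c0: data parity 0, sent cp 0 → ok
  c1: data parity 1, sent cp 1 → ok
  c2: data parity 0, sent cp 0 → ok
  c3: data parity 1, sent cp 1 → ok
  c4: data parity 0, sent cp 1 → mismatch
Exactly one row (r3) and one column (c4) fail → the flipped bit is at their intersection.

row 3, column 4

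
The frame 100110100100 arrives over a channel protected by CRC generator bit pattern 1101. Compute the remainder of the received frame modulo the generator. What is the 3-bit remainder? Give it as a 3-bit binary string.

Modulo-2 division of 100110100100 by 1101:
  pos 0: 1001 XOR 1101 = 0100
  pos 1: 1001 XOR 1101 = 0100
  pos 2: 1000 XOR 1101 = 0101
  pos 3: 1011 XOR 1101 = 0110
  pos 4: 1100 XOR 1101 = 0001
  pos 7: 1010 XOR 1101 = 0111
  pos 8: 1110 XOR 1101 = 0011
Remainder = 011 (nonzero — an error is detected).

011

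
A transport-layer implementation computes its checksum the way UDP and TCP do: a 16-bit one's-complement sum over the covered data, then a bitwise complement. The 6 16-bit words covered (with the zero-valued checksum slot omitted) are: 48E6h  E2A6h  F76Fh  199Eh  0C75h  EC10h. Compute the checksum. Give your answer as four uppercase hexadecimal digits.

One's-complement addition (fold any carry out of bit 15 back into bit 0):
  0x48E6 + 0xE2A6 = 0x12B8C → wrap carry → 0x2B8D
  0x2B8D + 0xF76F = 0x122FC → wrap carry → 0x22FD
  0x22FD + 0x199E = 0x03C9B
  0x3C9B + 0x0C75 = 0x04910
  0x4910 + 0xEC10 = 0x13520 → wrap carry → 0x3521
One's-complement sum = 0x3521.
Checksum = ~0x3521 & 0xFFFF = 0xCADE.

CADE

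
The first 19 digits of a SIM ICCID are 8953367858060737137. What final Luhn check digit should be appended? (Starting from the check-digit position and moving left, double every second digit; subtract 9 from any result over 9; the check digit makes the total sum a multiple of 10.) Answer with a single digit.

Partial digits right→left: 7 3 1 7 3 7 0 6 0 8 5 8 7 6 3 3 5 9 8
Double every second digit counting from the check-digit position (so the 1st, 3rd, 5th, ... of the partial from the right).
  doubled (with −9 where >9): 5 2 6 0 0 1 5 6 1 7 → sum 33
  kept as-is: 3 7 7 6 8 8 6 3 9 → sum 57
Total = 33 + 57 = 90.
Check digit = (10 − (90 mod 10)) mod 10 = 0.

0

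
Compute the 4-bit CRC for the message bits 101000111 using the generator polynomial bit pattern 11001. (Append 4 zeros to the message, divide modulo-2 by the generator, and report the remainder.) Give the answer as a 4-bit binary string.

Append 4 zeros: 1010001110000. Divide by 11001 (XOR where the leading bit is 1):
  pos 0: 10100 XOR 11001 = 01101
  pos 1: 11010 XOR 11001 = 00011
  pos 4: 11111 XOR 11001 = 00110
  pos 6: 11000 XOR 11001 = 00001
Remainder (last 4 bits) = 0100. This is the CRC / FCS.

0100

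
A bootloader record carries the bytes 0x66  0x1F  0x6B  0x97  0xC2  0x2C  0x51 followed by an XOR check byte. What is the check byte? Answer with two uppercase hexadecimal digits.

XOR the bytes together:
  start with 0x66
  0x66 ⊕ 0x1F = 0x79
  0x79 ⊕ 0x6B = 0x12
  0x12 ⊕ 0x97 = 0x85
  0x85 ⊕ 0xC2 = 0x47
  0x47 ⊕ 0x2C = 0x6B
  0x6B ⊕ 0x51 = 0x3A

3A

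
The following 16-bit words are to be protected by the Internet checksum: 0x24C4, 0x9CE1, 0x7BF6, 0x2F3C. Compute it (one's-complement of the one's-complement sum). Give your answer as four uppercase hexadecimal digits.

One's-complement addition (fold any carry out of bit 15 back into bit 0):
  0x24C4 + 0x9CE1 = 0x0C1A5
  0xC1A5 + 0x7BF6 = 0x13D9B → wrap carry → 0x3D9C
  0x3D9C + 0x2F3C = 0x06CD8
One's-complement sum = 0x6CD8.
Checksum = ~0x6CD8 & 0xFFFF = 0x9327.

9327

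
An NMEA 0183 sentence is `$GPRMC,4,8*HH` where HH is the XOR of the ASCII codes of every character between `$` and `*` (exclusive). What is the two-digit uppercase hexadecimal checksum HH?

47

XOR the ASCII codes of the payload characters:
  'G' = 0x47 → acc = 0x47
  'P' = 0x50 → acc = 0x17
  'R' = 0x52 → acc = 0x45
  'M' = 0x4D → acc = 0x08
  'C' = 0x43 → acc = 0x4B
  ',' = 0x2C → acc = 0x67
  '4' = 0x34 → acc = 0x53
  ',' = 0x2C → acc = 0x7F
  '8' = 0x38 → acc = 0x47
Checksum = 0x47.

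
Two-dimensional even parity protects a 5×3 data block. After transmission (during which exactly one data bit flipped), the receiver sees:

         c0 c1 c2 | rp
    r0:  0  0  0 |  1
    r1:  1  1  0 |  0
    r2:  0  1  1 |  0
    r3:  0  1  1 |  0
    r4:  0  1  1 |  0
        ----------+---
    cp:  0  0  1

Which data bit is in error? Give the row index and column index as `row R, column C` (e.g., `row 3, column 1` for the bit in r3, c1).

Recompute each row's even parity and compare to rp:
  r0: data parity 0, sent rp 1 → mismatch
  r1: data parity 0, sent rp 0 → ok
  r2: data parity 0, sent rp 0 → ok
  r3: data parity 0, sent rp 0 → ok
  r4: data parity 0, sent rp 0 → ok
Recompute each column's even parity and compare to cp:
  c0: data parity 1, sent cp 0 → mismatch
  c1: data parity 0, sent cp 0 → ok
  c2: data parity 1, sent cp 1 → ok
Exactly one row (r0) and one column (c0) fail → the flipped bit is at their intersection.

row 0, column 0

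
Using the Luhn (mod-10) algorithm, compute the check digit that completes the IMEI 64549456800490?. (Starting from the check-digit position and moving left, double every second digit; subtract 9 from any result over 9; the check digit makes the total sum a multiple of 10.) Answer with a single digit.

Partial digits right→left: 0 9 4 0 0 8 6 5 4 9 4 5 4 6
Double every second digit counting from the check-digit position (so the 1st, 3rd, 5th, ... of the partial from the right).
  doubled (with −9 where >9): 0 8 0 3 8 8 8 → sum 35
  kept as-is: 9 0 8 5 9 5 6 → sum 42
Total = 35 + 42 = 77.
Check digit = (10 − (77 mod 10)) mod 10 = 3.

3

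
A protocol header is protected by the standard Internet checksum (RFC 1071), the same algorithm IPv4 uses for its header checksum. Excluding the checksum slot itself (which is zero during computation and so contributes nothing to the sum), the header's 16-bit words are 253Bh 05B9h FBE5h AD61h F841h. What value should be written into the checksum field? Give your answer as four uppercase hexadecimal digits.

One's-complement addition (fold any carry out of bit 15 back into bit 0):
  0x253B + 0x05B9 = 0x02AF4
  0x2AF4 + 0xFBE5 = 0x126D9 → wrap carry → 0x26DA
  0x26DA + 0xAD61 = 0x0D43B
  0xD43B + 0xF841 = 0x1CC7C → wrap carry → 0xCC7D
One's-complement sum = 0xCC7D.
Checksum = ~0xCC7D & 0xFFFF = 0x3382.

3382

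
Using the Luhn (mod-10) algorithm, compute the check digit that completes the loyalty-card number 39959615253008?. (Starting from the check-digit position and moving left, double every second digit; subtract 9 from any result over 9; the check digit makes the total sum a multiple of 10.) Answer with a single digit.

Partial digits right→left: 8 0 0 3 5 2 5 1 6 9 5 9 9 3
Double every second digit counting from the check-digit position (so the 1st, 3rd, 5th, ... of the partial from the right).
  doubled (with −9 where >9): 7 0 1 1 3 1 9 → sum 22
  kept as-is: 0 3 2 1 9 9 3 → sum 27
Total = 22 + 27 = 49.
Check digit = (10 − (49 mod 10)) mod 10 = 1.

1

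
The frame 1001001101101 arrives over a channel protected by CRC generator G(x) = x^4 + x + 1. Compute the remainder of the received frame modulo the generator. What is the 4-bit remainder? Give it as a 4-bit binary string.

0010

Modulo-2 division of 1001001101101 by 10011:
  pos 0: 10010 XOR 10011 = 00001
  pos 4: 10110 XOR 10011 = 00101
  pos 6: 10111 XOR 10011 = 00100
  pos 8: 10001 XOR 10011 = 00010
Remainder = 0010 (nonzero — an error is detected).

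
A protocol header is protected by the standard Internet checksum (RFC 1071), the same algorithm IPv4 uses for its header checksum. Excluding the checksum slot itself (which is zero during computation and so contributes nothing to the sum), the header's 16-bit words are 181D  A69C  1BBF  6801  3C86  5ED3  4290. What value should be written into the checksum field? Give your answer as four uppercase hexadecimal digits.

One's-complement addition (fold any carry out of bit 15 back into bit 0):
  0x181D + 0xA69C = 0x0BEB9
  0xBEB9 + 0x1BBF = 0x0DA78
  0xDA78 + 0x6801 = 0x14279 → wrap carry → 0x427A
  0x427A + 0x3C86 = 0x07F00
  0x7F00 + 0x5ED3 = 0x0DDD3
  0xDDD3 + 0x4290 = 0x12063 → wrap carry → 0x2064
One's-complement sum = 0x2064.
Checksum = ~0x2064 & 0xFFFF = 0xDF9B.

DF9B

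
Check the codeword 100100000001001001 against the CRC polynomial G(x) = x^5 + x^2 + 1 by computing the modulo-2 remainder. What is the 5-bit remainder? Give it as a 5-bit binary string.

01101

Modulo-2 division of 100100000001001001 by 100101:
  pos 0: 100100 XOR 100101 = 000001
  pos 5: 100000 XOR 100101 = 000101
  pos 8: 101100 XOR 100101 = 001001
  pos 10: 100110 XOR 100101 = 000011
Remainder = 01101 (nonzero — an error is detected).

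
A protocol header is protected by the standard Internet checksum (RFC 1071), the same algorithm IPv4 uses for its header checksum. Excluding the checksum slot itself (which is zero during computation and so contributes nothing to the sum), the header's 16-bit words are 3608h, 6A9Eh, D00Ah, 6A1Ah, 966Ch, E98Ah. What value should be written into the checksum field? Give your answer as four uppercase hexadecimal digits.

One's-complement addition (fold any carry out of bit 15 back into bit 0):
  0x3608 + 0x6A9E = 0x0A0A6
  0xA0A6 + 0xD00A = 0x170B0 → wrap carry → 0x70B1
  0x70B1 + 0x6A1A = 0x0DACB
  0xDACB + 0x966C = 0x17137 → wrap carry → 0x7138
  0x7138 + 0xE98A = 0x15AC2 → wrap carry → 0x5AC3
One's-complement sum = 0x5AC3.
Checksum = ~0x5AC3 & 0xFFFF = 0xA53C.

A53C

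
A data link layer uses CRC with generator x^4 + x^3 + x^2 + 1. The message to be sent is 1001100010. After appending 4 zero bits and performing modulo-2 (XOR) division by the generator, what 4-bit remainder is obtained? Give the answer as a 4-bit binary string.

Append 4 zeros: 10011000100000. Divide by 11101 (XOR where the leading bit is 1):
  pos 0: 10011 XOR 11101 = 01110
  pos 1: 11100 XOR 11101 = 00001
  pos 5: 10010 XOR 11101 = 01111
  pos 6: 11110 XOR 11101 = 00011
  pos 9: 11000 XOR 11101 = 00101
Remainder (last 4 bits) = 0101. This is the CRC / FCS.

0101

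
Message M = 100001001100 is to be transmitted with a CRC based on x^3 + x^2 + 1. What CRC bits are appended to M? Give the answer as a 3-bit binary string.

Append 3 zeros: 100001001100000. Divide by 1101 (XOR where the leading bit is 1):
  pos 0: 1000 XOR 1101 = 0101
  pos 1: 1010 XOR 1101 = 0111
  pos 2: 1111 XOR 1101 = 0010
  pos 4: 1000 XOR 1101 = 0101
  pos 5: 1011 XOR 1101 = 0110
  pos 6: 1101 XOR 1101 = 0000
Remainder (last 3 bits) = 000. This is the CRC / FCS.

000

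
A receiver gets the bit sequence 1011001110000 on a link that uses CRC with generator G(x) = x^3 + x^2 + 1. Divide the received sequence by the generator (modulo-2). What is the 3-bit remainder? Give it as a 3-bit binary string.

000

Modulo-2 division of 1011001110000 by 1101:
  pos 0: 1011 XOR 1101 = 0110
  pos 1: 1100 XOR 1101 = 0001
  pos 4: 1011 XOR 1101 = 0110
  pos 5: 1101 XOR 1101 = 0000
Remainder = 000 (zero — the frame passes the CRC check).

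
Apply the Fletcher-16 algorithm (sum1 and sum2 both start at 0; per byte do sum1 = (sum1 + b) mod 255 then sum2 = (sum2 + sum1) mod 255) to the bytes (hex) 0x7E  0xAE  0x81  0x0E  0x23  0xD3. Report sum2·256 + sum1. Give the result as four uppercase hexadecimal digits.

AAB3

Running sums (mod 255):
  after byte 0 (0x7E): sum1=126, sum2=126
  after byte 1 (0xAE): sum1=45, sum2=171
  after byte 2 (0x81): sum1=174, sum2=90
  after byte 3 (0x0E): sum1=188, sum2=23
  after byte 4 (0x23): sum1=223, sum2=246
  after byte 5 (0xD3): sum1=179, sum2=170
Checksum = sum2·256 + sum1 = 170·256 + 179 = 43699 = 0xAAB3.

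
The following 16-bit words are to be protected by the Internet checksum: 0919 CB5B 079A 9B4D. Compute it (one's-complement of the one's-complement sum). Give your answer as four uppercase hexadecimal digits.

88A3

One's-complement addition (fold any carry out of bit 15 back into bit 0):
  0x0919 + 0xCB5B = 0x0D474
  0xD474 + 0x079A = 0x0DC0E
  0xDC0E + 0x9B4D = 0x1775B → wrap carry → 0x775C
One's-complement sum = 0x775C.
Checksum = ~0x775C & 0xFFFF = 0x88A3.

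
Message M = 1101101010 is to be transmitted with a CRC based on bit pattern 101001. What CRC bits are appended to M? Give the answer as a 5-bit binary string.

Append 5 zeros: 110110101000000. Divide by 101001 (XOR where the leading bit is 1):
  pos 0: 110110 XOR 101001 = 011111
  pos 1: 111111 XOR 101001 = 010110
  pos 2: 101100 XOR 101001 = 000101
  pos 5: 101100 XOR 101001 = 000101
  pos 8: 101000 XOR 101001 = 000001
Remainder (last 5 bits) = 00010. This is the CRC / FCS.

00010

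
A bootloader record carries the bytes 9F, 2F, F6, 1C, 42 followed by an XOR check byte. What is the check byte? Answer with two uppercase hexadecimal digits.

XOR the bytes together:
  start with 0x9F
  0x9F ⊕ 0x2F = 0xB0
  0xB0 ⊕ 0xF6 = 0x46
  0x46 ⊕ 0x1C = 0x5A
  0x5A ⊕ 0x42 = 0x18

18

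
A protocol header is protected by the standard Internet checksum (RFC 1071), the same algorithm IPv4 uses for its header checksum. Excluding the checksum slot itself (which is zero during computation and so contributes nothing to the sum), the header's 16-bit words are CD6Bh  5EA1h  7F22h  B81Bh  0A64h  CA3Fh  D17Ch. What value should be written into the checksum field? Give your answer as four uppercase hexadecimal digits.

F693

One's-complement addition (fold any carry out of bit 15 back into bit 0):
  0xCD6B + 0x5EA1 = 0x12C0C → wrap carry → 0x2C0D
  0x2C0D + 0x7F22 = 0x0AB2F
  0xAB2F + 0xB81B = 0x1634A → wrap carry → 0x634B
  0x634B + 0x0A64 = 0x06DAF
  0x6DAF + 0xCA3F = 0x137EE → wrap carry → 0x37EF
  0x37EF + 0xD17C = 0x1096B → wrap carry → 0x096C
One's-complement sum = 0x096C.
Checksum = ~0x096C & 0xFFFF = 0xF693.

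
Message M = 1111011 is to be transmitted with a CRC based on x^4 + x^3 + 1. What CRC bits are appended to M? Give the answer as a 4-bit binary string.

Append 4 zeros: 11110110000. Divide by 11001 (XOR where the leading bit is 1):
  pos 0: 11110 XOR 11001 = 00111
  pos 2: 11111 XOR 11001 = 00110
  pos 4: 11000 XOR 11001 = 00001
Remainder (last 4 bits) = 0100. This is the CRC / FCS.

0100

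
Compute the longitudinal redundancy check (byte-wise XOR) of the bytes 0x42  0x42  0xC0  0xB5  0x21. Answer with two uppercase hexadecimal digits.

XOR the bytes together:
  start with 0x42
  0x42 ⊕ 0x42 = 0x00
  0x00 ⊕ 0xC0 = 0xC0
  0xC0 ⊕ 0xB5 = 0x75
  0x75 ⊕ 0x21 = 0x54

54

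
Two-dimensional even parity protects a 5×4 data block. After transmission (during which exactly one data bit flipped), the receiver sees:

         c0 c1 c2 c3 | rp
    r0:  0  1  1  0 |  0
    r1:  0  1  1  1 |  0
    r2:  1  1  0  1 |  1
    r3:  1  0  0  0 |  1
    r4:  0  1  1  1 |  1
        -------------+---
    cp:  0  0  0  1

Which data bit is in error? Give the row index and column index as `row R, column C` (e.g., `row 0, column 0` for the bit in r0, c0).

row 1, column 2

Recompute each row's even parity and compare to rp:
  r0: data parity 0, sent rp 0 → ok
  r1: data parity 1, sent rp 0 → mismatch
  r2: data parity 1, sent rp 1 → ok
  r3: data parity 1, sent rp 1 → ok
  r4: data parity 1, sent rp 1 → ok
Recompute each column's even parity and compare to cp:
  c0: data parity 0, sent cp 0 → ok
  c1: data parity 0, sent cp 0 → ok
  c2: data parity 1, sent cp 0 → mismatch
  c3: data parity 1, sent cp 1 → ok
Exactly one row (r1) and one column (c2) fail → the flipped bit is at their intersection.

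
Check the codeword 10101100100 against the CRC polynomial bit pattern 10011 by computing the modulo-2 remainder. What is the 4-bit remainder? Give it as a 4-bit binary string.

1100

Modulo-2 division of 10101100100 by 10011:
  pos 0: 10101 XOR 10011 = 00110
  pos 2: 11010 XOR 10011 = 01001
  pos 3: 10010 XOR 10011 = 00001
Remainder = 1100 (nonzero — an error is detected).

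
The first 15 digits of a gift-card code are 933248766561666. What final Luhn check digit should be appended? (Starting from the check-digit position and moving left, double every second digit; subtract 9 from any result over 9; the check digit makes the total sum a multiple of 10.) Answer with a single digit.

Partial digits right→left: 6 6 6 1 6 5 6 6 7 8 4 2 3 3 9
Double every second digit counting from the check-digit position (so the 1st, 3rd, 5th, ... of the partial from the right).
  doubled (with −9 where >9): 3 3 3 3 5 8 6 9 → sum 40
  kept as-is: 6 1 5 6 8 2 3 → sum 31
Total = 40 + 31 = 71.
Check digit = (10 − (71 mod 10)) mod 10 = 9.

9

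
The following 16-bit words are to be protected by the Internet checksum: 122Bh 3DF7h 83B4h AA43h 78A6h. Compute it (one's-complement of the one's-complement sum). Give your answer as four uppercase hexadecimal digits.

093F

One's-complement addition (fold any carry out of bit 15 back into bit 0):
  0x122B + 0x3DF7 = 0x05022
  0x5022 + 0x83B4 = 0x0D3D6
  0xD3D6 + 0xAA43 = 0x17E19 → wrap carry → 0x7E1A
  0x7E1A + 0x78A6 = 0x0F6C0
One's-complement sum = 0xF6C0.
Checksum = ~0xF6C0 & 0xFFFF = 0x093F.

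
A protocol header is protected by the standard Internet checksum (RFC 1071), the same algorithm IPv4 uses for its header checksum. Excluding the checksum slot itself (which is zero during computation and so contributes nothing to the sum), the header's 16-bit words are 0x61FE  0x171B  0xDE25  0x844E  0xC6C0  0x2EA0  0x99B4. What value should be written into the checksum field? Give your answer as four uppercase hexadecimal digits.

955C

One's-complement addition (fold any carry out of bit 15 back into bit 0):
  0x61FE + 0x171B = 0x07919
  0x7919 + 0xDE25 = 0x1573E → wrap carry → 0x573F
  0x573F + 0x844E = 0x0DB8D
  0xDB8D + 0xC6C0 = 0x1A24D → wrap carry → 0xA24E
  0xA24E + 0x2EA0 = 0x0D0EE
  0xD0EE + 0x99B4 = 0x16AA2 → wrap carry → 0x6AA3
One's-complement sum = 0x6AA3.
Checksum = ~0x6AA3 & 0xFFFF = 0x955C.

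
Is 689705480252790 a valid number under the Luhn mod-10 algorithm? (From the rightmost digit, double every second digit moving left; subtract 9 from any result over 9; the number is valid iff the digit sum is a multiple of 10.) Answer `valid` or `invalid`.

invalid

From the right, keep odd positions and double even positions (subtract 9 from any doubled value over 9):
  doubled (positions 2,4,...): 9 4 4 7 1 5 7 → sum 37
  kept (positions 1,3,...): 0 7 5 0 4 0 9 6 → sum 31
Total = 68.
68 mod 10 = 8, so the number is invalid.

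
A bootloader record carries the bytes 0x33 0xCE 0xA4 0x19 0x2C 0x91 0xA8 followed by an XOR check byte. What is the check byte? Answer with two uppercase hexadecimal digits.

XOR the bytes together:
  start with 0x33
  0x33 ⊕ 0xCE = 0xFD
  0xFD ⊕ 0xA4 = 0x59
  0x59 ⊕ 0x19 = 0x40
  0x40 ⊕ 0x2C = 0x6C
  0x6C ⊕ 0x91 = 0xFD
  0xFD ⊕ 0xA8 = 0x55

55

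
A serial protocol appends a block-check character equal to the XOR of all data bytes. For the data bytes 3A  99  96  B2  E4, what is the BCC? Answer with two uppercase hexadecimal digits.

63

XOR the bytes together:
  start with 0x3A
  0x3A ⊕ 0x99 = 0xA3
  0xA3 ⊕ 0x96 = 0x35
  0x35 ⊕ 0xB2 = 0x87
  0x87 ⊕ 0xE4 = 0x63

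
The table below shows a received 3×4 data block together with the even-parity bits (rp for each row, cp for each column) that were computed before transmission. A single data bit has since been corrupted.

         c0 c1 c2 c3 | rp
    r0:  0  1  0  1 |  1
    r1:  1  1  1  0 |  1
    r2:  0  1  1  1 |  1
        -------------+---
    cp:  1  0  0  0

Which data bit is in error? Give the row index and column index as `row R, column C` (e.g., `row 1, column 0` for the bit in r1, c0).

Recompute each row's even parity and compare to rp:
  r0: data parity 0, sent rp 1 → mismatch
  r1: data parity 1, sent rp 1 → ok
  r2: data parity 1, sent rp 1 → ok
Recompute each column's even parity and compare to cp:
  c0: data parity 1, sent cp 1 → ok
  c1: data parity 1, sent cp 0 → mismatch
  c2: data parity 0, sent cp 0 → ok
  c3: data parity 0, sent cp 0 → ok
Exactly one row (r0) and one column (c1) fail → the flipped bit is at their intersection.

row 0, column 1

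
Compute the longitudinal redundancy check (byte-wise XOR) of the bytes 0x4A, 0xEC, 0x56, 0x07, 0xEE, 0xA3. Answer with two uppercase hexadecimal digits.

BA

XOR the bytes together:
  start with 0x4A
  0x4A ⊕ 0xEC = 0xA6
  0xA6 ⊕ 0x56 = 0xF0
  0xF0 ⊕ 0x07 = 0xF7
  0xF7 ⊕ 0xEE = 0x19
  0x19 ⊕ 0xA3 = 0xBA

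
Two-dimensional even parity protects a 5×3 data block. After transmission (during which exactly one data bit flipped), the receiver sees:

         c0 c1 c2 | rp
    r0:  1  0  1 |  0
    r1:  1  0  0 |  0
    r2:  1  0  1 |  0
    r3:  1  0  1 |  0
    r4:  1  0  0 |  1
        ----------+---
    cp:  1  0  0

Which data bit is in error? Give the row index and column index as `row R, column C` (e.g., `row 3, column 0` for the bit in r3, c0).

row 1, column 2

Recompute each row's even parity and compare to rp:
  r0: data parity 0, sent rp 0 → ok
  r1: data parity 1, sent rp 0 → mismatch
  r2: data parity 0, sent rp 0 → ok
  r3: data parity 0, sent rp 0 → ok
  r4: data parity 1, sent rp 1 → ok
Recompute each column's even parity and compare to cp:
  c0: data parity 1, sent cp 1 → ok
  c1: data parity 0, sent cp 0 → ok
  c2: data parity 1, sent cp 0 → mismatch
Exactly one row (r1) and one column (c2) fail → the flipped bit is at their intersection.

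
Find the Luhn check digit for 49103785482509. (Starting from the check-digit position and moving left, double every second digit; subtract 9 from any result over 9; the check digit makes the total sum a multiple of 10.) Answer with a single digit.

6

Partial digits right→left: 9 0 5 2 8 4 5 8 7 3 0 1 9 4
Double every second digit counting from the check-digit position (so the 1st, 3rd, 5th, ... of the partial from the right).
  doubled (with −9 where >9): 9 1 7 1 5 0 9 → sum 32
  kept as-is: 0 2 4 8 3 1 4 → sum 22
Total = 32 + 22 = 54.
Check digit = (10 − (54 mod 10)) mod 10 = 6.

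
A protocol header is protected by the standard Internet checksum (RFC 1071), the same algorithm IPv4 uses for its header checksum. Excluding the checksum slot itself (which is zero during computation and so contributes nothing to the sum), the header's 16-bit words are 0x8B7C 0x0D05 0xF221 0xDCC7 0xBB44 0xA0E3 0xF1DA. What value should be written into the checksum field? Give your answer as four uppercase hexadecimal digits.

4A91

One's-complement addition (fold any carry out of bit 15 back into bit 0):
  0x8B7C + 0x0D05 = 0x09881
  0x9881 + 0xF221 = 0x18AA2 → wrap carry → 0x8AA3
  0x8AA3 + 0xDCC7 = 0x1676A → wrap carry → 0x676B
  0x676B + 0xBB44 = 0x122AF → wrap carry → 0x22B0
  0x22B0 + 0xA0E3 = 0x0C393
  0xC393 + 0xF1DA = 0x1B56D → wrap carry → 0xB56E
One's-complement sum = 0xB56E.
Checksum = ~0xB56E & 0xFFFF = 0x4A91.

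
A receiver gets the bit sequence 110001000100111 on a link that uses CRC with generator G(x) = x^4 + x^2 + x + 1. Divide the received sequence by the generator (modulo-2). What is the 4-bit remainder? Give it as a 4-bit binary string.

Modulo-2 division of 110001000100111 by 10111:
  pos 0: 11000 XOR 10111 = 01111
  pos 1: 11111 XOR 10111 = 01000
  pos 2: 10000 XOR 10111 = 00111
  pos 4: 11100 XOR 10111 = 01011
  pos 5: 10111 XOR 10111 = 00000
Remainder = 0111 (nonzero — an error is detected).

0111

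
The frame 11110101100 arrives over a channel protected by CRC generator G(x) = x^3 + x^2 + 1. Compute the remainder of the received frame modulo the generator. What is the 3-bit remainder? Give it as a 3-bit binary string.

Modulo-2 division of 11110101100 by 1101:
  pos 0: 1111 XOR 1101 = 0010
  pos 2: 1001 XOR 1101 = 0100
  pos 3: 1000 XOR 1101 = 0101
  pos 4: 1011 XOR 1101 = 0110
  pos 5: 1101 XOR 1101 = 0000
Remainder = 000 (zero — the frame passes the CRC check).

000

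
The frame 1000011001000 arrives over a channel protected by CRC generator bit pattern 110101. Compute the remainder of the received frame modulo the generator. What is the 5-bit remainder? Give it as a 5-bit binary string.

00000

Modulo-2 division of 1000011001000 by 110101:
  pos 0: 100001 XOR 110101 = 010100
  pos 1: 101001 XOR 110101 = 011100
  pos 2: 111000 XOR 110101 = 001101
  pos 4: 110101 XOR 110101 = 000000
Remainder = 00000 (zero — the frame passes the CRC check).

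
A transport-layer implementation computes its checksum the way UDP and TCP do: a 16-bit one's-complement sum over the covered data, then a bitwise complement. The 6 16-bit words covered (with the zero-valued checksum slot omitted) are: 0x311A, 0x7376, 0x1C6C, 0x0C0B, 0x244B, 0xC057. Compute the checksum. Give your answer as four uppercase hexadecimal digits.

4E55

One's-complement addition (fold any carry out of bit 15 back into bit 0):
  0x311A + 0x7376 = 0x0A490
  0xA490 + 0x1C6C = 0x0C0FC
  0xC0FC + 0x0C0B = 0x0CD07
  0xCD07 + 0x244B = 0x0F152
  0xF152 + 0xC057 = 0x1B1A9 → wrap carry → 0xB1AA
One's-complement sum = 0xB1AA.
Checksum = ~0xB1AA & 0xFFFF = 0x4E55.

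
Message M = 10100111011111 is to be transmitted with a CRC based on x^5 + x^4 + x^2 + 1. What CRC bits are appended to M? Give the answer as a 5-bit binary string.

11011

Append 5 zeros: 1010011101111100000. Divide by 110101 (XOR where the leading bit is 1):
  pos 0: 101001 XOR 110101 = 011100
  pos 1: 111001 XOR 110101 = 001100
  pos 3: 110010 XOR 110101 = 000111
  pos 6: 111111 XOR 110101 = 001010
  pos 8: 101011 XOR 110101 = 011110
  pos 9: 111100 XOR 110101 = 001001
  pos 11: 100100 XOR 110101 = 010001
  pos 12: 100010 XOR 110101 = 010111
  pos 13: 101110 XOR 110101 = 011011
Remainder (last 5 bits) = 11011. This is the CRC / FCS.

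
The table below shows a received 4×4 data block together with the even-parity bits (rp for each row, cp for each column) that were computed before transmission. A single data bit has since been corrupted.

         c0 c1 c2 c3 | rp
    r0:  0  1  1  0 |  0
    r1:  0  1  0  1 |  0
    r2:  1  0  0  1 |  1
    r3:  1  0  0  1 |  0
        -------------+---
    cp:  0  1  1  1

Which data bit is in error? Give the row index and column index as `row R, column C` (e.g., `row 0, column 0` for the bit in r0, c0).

Recompute each row's even parity and compare to rp:
  r0: data parity 0, sent rp 0 → ok
  r1: data parity 0, sent rp 0 → ok
  r2: data parity 0, sent rp 1 → mismatch
  r3: data parity 0, sent rp 0 → ok
Recompute each column's even parity and compare to cp:
  c0: data parity 0, sent cp 0 → ok
  c1: data parity 0, sent cp 1 → mismatch
  c2: data parity 1, sent cp 1 → ok
  c3: data parity 1, sent cp 1 → ok
Exactly one row (r2) and one column (c1) fail → the flipped bit is at their intersection.

row 2, column 1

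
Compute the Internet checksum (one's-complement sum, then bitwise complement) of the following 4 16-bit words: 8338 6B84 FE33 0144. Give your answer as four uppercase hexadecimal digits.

One's-complement addition (fold any carry out of bit 15 back into bit 0):
  0x8338 + 0x6B84 = 0x0EEBC
  0xEEBC + 0xFE33 = 0x1ECEF → wrap carry → 0xECF0
  0xECF0 + 0x0144 = 0x0EE34
One's-complement sum = 0xEE34.
Checksum = ~0xEE34 & 0xFFFF = 0x11CB.

11CB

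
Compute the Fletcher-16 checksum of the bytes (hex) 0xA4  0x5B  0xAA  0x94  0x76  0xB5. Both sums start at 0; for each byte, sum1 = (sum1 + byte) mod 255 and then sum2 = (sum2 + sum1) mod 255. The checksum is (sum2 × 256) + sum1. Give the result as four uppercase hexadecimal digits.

AF6B

Running sums (mod 255):
  after byte 0 (0xA4): sum1=164, sum2=164
  after byte 1 (0x5B): sum1=0, sum2=164
  after byte 2 (0xAA): sum1=170, sum2=79
  after byte 3 (0x94): sum1=63, sum2=142
  after byte 4 (0x76): sum1=181, sum2=68
  after byte 5 (0xB5): sum1=107, sum2=175
Checksum = sum2·256 + sum1 = 175·256 + 107 = 44907 = 0xAF6B.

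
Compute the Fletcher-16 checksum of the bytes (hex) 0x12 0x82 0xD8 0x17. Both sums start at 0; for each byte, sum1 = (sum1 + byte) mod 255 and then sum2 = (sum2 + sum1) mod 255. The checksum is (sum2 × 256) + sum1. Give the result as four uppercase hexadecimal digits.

Running sums (mod 255):
  after byte 0 (0x12): sum1=18, sum2=18
  after byte 1 (0x82): sum1=148, sum2=166
  after byte 2 (0xD8): sum1=109, sum2=20
  after byte 3 (0x17): sum1=132, sum2=152
Checksum = sum2·256 + sum1 = 152·256 + 132 = 39044 = 0x9884.

9884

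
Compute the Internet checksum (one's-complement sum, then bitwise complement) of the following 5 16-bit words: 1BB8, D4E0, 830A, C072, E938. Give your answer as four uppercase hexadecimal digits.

E2B0

One's-complement addition (fold any carry out of bit 15 back into bit 0):
  0x1BB8 + 0xD4E0 = 0x0F098
  0xF098 + 0x830A = 0x173A2 → wrap carry → 0x73A3
  0x73A3 + 0xC072 = 0x13415 → wrap carry → 0x3416
  0x3416 + 0xE938 = 0x11D4E → wrap carry → 0x1D4F
One's-complement sum = 0x1D4F.
Checksum = ~0x1D4F & 0xFFFF = 0xE2B0.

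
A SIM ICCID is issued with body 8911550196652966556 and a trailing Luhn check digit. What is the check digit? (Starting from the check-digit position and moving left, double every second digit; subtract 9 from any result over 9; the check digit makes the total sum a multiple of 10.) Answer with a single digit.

0

Partial digits right→left: 6 5 5 6 6 9 2 5 6 6 9 1 0 5 5 1 1 9 8
Double every second digit counting from the check-digit position (so the 1st, 3rd, 5th, ... of the partial from the right).
  doubled (with −9 where >9): 3 1 3 4 3 9 0 1 2 7 → sum 33
  kept as-is: 5 6 9 5 6 1 5 1 9 → sum 47
Total = 33 + 47 = 80.
Check digit = (10 − (80 mod 10)) mod 10 = 0.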